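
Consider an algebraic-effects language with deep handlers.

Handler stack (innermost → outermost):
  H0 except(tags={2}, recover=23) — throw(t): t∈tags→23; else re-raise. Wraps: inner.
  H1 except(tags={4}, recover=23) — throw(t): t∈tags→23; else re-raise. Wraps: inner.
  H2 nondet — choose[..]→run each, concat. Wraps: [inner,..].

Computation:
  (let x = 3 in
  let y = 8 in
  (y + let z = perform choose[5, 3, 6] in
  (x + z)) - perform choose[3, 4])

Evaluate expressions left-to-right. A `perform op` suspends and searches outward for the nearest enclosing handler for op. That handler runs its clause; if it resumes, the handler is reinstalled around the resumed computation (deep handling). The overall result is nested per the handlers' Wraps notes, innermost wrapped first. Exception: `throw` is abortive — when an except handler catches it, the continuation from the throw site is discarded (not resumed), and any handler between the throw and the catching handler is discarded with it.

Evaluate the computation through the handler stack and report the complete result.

Answer: [13, 12, 11, 10, 14, 13]

Working:
choose[5, 3, 6] @ H2
  branch[0] choose=5:
    choose[3, 4] @ H2
      branch[0] choose=3:
        H0 returns 13
        H1 returns 13
        H2 returns [13]
      branch[1] choose=4:
        H0 returns 12
        H1 returns 12
        H2 returns [12]
  branch[1] choose=3:
    choose[3, 4] @ H2
      branch[0] choose=3:
        H0 returns 11
        H1 returns 11
        H2 returns [11]
      branch[1] choose=4:
        H0 returns 10
        H1 returns 10
        H2 returns [10]
  branch[2] choose=6:
    choose[3, 4] @ H2
      branch[0] choose=3:
        H0 returns 14
        H1 returns 14
        H2 returns [14]
      branch[1] choose=4:
        H0 returns 13
        H1 returns 13
        H2 returns [13]
= [13, 12, 11, 10, 14, 13]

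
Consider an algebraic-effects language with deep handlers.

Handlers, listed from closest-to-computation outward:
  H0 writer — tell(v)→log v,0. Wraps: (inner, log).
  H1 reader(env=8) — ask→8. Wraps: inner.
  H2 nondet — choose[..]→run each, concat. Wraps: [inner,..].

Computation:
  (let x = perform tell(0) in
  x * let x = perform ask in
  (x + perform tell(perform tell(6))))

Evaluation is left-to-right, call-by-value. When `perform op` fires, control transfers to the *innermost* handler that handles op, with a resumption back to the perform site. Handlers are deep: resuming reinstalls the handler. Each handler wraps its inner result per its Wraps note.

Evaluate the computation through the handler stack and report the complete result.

Answer: [(0, (0, 6, 0))]

Evaluation trace:
tell(0) @ H0 ⇒ log+=0
ask @ H1 ⇒ 8
tell(6) @ H0 ⇒ log+=6
tell(0) @ H0 ⇒ log+=0
H0 returns (0, (0, 6, 0))
H1 returns (0, (0, 6, 0))
H2 returns [(0, (0, 6, 0))]
= [(0, (0, 6, 0))]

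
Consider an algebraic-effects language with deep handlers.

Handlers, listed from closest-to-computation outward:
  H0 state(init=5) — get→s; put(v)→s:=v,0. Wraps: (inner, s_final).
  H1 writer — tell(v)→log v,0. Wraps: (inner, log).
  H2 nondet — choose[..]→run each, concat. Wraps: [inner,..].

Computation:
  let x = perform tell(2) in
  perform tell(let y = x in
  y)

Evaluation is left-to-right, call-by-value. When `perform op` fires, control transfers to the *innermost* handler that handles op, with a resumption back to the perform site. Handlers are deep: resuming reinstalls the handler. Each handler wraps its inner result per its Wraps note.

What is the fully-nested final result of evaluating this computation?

Answer: [((0, 5), (2, 0))]

Step-by-step:
tell(2) @ H1 ⇒ log+=2
tell(0) @ H1 ⇒ log+=0
H0 returns (0, 5)
H1 returns ((0, 5), (2, 0))
H2 returns [((0, 5), (2, 0))]
= [((0, 5), (2, 0))]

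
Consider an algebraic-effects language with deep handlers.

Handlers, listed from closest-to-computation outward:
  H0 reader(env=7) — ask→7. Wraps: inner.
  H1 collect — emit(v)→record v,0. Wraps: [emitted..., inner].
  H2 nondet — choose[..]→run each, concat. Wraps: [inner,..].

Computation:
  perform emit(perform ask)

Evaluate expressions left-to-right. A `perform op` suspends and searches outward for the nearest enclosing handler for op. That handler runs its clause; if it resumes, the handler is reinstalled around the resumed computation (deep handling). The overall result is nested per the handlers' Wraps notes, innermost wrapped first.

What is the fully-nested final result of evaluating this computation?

Answer: [[7, 0]]

Working:
ask @ H0 ⇒ 7
emit(7) @ H1 ⇒ out+=7
H0 returns 0
H1 returns [7, 0]
H2 returns [[7, 0]]
= [[7, 0]]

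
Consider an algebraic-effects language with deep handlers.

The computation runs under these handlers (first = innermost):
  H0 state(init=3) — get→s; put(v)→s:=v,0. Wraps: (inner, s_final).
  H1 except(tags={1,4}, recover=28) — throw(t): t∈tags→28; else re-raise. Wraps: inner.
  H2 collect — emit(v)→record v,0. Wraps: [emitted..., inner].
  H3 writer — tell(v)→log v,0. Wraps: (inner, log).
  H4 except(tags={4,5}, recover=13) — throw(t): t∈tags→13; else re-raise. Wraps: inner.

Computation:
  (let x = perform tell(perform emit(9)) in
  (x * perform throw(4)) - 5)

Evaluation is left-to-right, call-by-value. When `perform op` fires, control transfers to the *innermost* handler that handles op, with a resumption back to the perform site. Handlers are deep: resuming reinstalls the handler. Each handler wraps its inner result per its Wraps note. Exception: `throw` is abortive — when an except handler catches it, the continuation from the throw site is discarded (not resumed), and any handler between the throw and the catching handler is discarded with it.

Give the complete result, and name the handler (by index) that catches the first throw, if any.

Answer: ([9, 28], (0)) ; first throw caught by: H1

Evaluation trace:
emit(9) @ H2 ⇒ out+=9
tell(0) @ H3 ⇒ log+=0
throw(4) @ H1 caught ⇒ 28
H2 returns [9, 28]
H3 returns ([9, 28], (0))
H4 returns ([9, 28], (0))
= ([9, 28], (0))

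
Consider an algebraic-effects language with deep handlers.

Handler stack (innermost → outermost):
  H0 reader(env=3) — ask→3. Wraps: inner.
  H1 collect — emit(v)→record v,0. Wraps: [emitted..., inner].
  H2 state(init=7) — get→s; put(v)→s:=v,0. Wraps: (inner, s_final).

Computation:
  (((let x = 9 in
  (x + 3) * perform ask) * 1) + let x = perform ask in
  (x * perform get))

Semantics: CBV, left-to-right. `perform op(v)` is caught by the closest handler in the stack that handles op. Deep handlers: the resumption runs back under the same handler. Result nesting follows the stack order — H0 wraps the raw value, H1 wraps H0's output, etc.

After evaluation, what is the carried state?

Evaluation trace:
ask @ H0 ⇒ 3
ask @ H0 ⇒ 3
get @ H2 ⇒ 7
H0 returns 57
H1 returns [57]
H2 returns ([57], 7)
= ([57], 7)

Answer: 7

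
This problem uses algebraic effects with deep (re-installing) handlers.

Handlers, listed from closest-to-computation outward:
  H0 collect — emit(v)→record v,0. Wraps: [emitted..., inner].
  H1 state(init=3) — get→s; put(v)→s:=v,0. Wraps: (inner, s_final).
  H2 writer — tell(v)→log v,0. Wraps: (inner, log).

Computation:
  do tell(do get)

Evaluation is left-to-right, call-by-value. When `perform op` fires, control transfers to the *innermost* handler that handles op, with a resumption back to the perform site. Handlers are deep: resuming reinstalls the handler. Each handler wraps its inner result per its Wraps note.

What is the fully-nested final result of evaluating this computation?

Answer: (([0], 3), (3))

Evaluation trace:
get @ H1 ⇒ 3
tell(3) @ H2 ⇒ log+=3
H0 returns [0]
H1 returns ([0], 3)
H2 returns (([0], 3), (3))
= (([0], 3), (3))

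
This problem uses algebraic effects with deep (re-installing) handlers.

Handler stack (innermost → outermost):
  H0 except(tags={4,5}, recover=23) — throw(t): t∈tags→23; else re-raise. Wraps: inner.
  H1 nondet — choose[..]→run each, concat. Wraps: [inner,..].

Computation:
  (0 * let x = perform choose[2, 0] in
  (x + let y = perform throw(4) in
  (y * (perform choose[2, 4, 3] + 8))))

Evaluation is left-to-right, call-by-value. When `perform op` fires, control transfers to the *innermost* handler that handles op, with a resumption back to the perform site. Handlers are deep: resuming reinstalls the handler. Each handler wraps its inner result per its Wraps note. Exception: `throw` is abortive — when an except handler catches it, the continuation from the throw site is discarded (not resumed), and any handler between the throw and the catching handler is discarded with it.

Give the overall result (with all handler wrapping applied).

Answer: [23, 23]

Step-by-step:
choose[2, 0] @ H1
  branch[0] choose=2:
    throw(4) @ H0 caught ⇒ 23
    H1 returns [23]
  branch[1] choose=0:
    throw(4) @ H0 caught ⇒ 23
    H1 returns [23]
= [23, 23]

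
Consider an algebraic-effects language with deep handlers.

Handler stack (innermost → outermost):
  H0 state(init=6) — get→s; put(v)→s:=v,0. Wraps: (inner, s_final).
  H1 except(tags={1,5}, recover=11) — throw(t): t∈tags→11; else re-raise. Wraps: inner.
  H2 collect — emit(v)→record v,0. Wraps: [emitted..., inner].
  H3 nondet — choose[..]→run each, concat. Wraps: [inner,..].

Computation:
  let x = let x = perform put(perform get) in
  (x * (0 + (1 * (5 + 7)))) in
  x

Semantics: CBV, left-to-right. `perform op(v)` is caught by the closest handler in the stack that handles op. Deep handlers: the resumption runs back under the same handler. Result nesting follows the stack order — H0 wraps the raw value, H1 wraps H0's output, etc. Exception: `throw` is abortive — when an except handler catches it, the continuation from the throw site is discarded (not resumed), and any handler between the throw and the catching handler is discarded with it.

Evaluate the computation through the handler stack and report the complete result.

Answer: [[(0, 6)]]

Evaluation trace:
get @ H0 ⇒ 6
put(6) @ H0 ⇒ s:=6
H0 returns (0, 6)
H1 returns (0, 6)
H2 returns [(0, 6)]
H3 returns [[(0, 6)]]
= [[(0, 6)]]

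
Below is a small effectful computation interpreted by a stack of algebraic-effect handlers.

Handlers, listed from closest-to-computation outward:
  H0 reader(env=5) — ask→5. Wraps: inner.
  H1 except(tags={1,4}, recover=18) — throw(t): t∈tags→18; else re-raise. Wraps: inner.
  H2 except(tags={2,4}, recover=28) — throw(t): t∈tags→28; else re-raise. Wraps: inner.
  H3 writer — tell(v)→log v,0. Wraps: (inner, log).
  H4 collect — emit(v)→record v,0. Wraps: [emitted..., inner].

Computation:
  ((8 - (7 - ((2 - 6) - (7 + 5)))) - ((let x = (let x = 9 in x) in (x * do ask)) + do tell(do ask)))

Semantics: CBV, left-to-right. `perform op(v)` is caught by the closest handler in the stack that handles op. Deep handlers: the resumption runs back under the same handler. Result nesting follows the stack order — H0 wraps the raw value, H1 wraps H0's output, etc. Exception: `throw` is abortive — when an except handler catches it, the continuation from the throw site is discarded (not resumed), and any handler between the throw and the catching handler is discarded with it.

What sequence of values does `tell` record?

Answer: (5)

Evaluation trace:
ask @ H0 ⇒ 5
ask @ H0 ⇒ 5
tell(5) @ H3 ⇒ log+=5
H0 returns -60
H1 returns -60
H2 returns -60
H3 returns (-60, (5))
H4 returns [(-60, (5))]
= [(-60, (5))]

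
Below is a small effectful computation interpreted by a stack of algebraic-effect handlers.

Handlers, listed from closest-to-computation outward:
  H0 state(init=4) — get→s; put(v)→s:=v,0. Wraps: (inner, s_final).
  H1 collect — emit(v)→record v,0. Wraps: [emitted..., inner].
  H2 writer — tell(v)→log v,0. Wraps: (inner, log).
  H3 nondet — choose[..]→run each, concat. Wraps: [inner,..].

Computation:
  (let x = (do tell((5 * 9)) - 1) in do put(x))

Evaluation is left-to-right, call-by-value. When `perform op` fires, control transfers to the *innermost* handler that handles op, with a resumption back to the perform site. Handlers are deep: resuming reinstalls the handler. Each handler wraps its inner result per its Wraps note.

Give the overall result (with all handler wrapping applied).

Evaluation trace:
tell(45) @ H2 ⇒ log+=45
put(-1) @ H0 ⇒ s:=-1
H0 returns (0, -1)
H1 returns [(0, -1)]
H2 returns ([(0, -1)], (45))
H3 returns [([(0, -1)], (45))]
= [([(0, -1)], (45))]

Answer: [([(0, -1)], (45))]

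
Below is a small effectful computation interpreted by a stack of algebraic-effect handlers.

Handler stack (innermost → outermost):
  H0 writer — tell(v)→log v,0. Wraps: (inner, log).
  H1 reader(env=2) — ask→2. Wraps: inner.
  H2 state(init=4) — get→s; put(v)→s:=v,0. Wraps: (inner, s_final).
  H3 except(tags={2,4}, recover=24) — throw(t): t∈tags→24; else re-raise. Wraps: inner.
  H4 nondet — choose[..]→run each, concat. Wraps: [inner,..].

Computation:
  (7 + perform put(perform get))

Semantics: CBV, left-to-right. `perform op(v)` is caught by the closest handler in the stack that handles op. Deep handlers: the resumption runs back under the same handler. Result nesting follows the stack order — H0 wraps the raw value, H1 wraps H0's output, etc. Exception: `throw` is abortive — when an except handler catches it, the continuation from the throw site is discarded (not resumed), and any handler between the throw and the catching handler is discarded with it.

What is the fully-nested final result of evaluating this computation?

Evaluation trace:
get @ H2 ⇒ 4
put(4) @ H2 ⇒ s:=4
H0 returns (7, ())
H1 returns (7, ())
H2 returns ((7, ()), 4)
H3 returns ((7, ()), 4)
H4 returns [((7, ()), 4)]
= [((7, ()), 4)]

Answer: [((7, ()), 4)]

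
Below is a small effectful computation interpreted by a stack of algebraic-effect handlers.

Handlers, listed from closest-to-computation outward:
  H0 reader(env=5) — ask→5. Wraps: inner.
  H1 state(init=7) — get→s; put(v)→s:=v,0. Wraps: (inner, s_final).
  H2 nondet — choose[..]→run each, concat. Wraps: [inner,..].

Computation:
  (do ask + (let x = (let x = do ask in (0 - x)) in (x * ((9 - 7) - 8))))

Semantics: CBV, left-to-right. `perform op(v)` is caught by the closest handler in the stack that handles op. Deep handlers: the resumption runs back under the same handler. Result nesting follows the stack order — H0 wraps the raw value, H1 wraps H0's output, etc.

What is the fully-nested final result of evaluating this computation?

Working:
ask @ H0 ⇒ 5
ask @ H0 ⇒ 5
H0 returns 35
H1 returns (35, 7)
H2 returns [(35, 7)]
= [(35, 7)]

Answer: [(35, 7)]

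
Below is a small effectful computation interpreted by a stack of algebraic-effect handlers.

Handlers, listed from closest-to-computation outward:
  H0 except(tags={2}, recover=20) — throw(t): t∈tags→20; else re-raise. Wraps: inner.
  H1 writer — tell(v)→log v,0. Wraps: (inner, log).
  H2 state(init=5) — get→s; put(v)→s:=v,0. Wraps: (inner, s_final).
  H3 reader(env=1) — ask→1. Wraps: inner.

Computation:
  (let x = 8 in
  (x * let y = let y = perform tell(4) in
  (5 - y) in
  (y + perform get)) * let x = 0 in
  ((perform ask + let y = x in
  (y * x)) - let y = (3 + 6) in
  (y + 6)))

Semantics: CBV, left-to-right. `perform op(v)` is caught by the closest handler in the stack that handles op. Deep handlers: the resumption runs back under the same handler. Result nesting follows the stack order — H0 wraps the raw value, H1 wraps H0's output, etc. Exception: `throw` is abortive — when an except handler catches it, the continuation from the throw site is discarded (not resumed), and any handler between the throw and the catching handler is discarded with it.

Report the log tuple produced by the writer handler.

Evaluation trace:
tell(4) @ H1 ⇒ log+=4
get @ H2 ⇒ 5
ask @ H3 ⇒ 1
H0 returns -1120
H1 returns (-1120, (4))
H2 returns ((-1120, (4)), 5)
H3 returns ((-1120, (4)), 5)
= ((-1120, (4)), 5)

Answer: (4)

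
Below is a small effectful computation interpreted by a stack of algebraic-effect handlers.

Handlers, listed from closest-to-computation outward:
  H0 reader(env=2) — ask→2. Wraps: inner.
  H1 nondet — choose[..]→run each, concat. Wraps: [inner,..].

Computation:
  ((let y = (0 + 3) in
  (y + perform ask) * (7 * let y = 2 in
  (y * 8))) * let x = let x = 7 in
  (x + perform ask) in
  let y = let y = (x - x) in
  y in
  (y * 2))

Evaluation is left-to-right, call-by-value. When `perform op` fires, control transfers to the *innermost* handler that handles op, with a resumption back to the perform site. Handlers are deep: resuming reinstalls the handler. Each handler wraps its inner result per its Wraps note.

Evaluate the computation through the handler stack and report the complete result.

Evaluation trace:
ask @ H0 ⇒ 2
ask @ H0 ⇒ 2
H0 returns 0
H1 returns [0]
= [0]

Answer: [0]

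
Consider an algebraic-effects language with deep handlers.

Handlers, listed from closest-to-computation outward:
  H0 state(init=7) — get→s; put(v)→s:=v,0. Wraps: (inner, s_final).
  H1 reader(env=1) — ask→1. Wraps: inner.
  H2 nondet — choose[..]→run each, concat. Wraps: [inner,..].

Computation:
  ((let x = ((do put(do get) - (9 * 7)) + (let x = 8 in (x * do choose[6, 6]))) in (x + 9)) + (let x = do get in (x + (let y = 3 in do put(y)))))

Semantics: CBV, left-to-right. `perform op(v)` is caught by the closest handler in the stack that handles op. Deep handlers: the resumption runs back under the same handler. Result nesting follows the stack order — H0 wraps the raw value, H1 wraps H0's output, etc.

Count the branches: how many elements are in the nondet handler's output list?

Step-by-step:
get @ H0 ⇒ 7
put(7) @ H0 ⇒ s:=7
choose[6, 6] @ H2
  branch[0] choose=6:
    get @ H0 ⇒ 7
    put(3) @ H0 ⇒ s:=3
    H0 returns (1, 3)
    H1 returns (1, 3)
    H2 returns [(1, 3)]
  branch[1] choose=6:
    get @ H0 ⇒ 7
    put(3) @ H0 ⇒ s:=3
    H0 returns (1, 3)
    H1 returns (1, 3)
    H2 returns [(1, 3)]
= [(1, 3), (1, 3)]

Answer: 2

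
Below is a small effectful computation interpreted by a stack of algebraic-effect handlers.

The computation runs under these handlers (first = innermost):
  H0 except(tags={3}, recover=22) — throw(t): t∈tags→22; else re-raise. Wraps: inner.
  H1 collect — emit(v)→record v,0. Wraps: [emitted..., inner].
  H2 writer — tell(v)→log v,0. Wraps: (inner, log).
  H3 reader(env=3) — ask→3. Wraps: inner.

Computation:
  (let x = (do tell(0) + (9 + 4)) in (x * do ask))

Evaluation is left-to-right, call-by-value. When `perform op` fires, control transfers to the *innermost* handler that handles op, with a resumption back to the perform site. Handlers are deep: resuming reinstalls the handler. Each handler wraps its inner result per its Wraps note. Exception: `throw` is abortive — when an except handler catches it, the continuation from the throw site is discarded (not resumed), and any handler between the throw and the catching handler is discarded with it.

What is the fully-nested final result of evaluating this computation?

Answer: ([39], (0))

Evaluation trace:
tell(0) @ H2 ⇒ log+=0
ask @ H3 ⇒ 3
H0 returns 39
H1 returns [39]
H2 returns ([39], (0))
H3 returns ([39], (0))
= ([39], (0))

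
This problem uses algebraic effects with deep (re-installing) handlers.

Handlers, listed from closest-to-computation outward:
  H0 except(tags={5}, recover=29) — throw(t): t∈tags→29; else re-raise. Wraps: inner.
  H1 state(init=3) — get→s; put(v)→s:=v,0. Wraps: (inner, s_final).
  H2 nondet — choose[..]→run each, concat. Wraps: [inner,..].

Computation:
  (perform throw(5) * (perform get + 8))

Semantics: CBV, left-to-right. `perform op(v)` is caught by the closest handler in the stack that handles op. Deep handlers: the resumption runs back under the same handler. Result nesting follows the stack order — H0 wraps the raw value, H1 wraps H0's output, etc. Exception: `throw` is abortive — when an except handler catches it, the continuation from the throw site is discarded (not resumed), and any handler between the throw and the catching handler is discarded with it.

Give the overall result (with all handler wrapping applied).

Working:
throw(5) @ H0 caught ⇒ 29
H1 returns (29, 3)
H2 returns [(29, 3)]
= [(29, 3)]

Answer: [(29, 3)]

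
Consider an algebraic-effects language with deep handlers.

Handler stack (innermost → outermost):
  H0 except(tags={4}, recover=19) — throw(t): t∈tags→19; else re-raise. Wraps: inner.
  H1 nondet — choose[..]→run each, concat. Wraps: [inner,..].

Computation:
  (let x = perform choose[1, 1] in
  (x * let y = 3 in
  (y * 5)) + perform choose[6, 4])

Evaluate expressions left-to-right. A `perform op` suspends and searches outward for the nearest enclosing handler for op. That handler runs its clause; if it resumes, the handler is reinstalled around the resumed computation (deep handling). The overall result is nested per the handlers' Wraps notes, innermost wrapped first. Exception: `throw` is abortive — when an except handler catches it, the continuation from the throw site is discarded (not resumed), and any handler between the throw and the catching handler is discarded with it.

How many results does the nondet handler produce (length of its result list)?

Answer: 4

Step-by-step:
choose[1, 1] @ H1
  branch[0] choose=1:
    choose[6, 4] @ H1
      branch[0] choose=6:
        H0 returns 21
        H1 returns [21]
      branch[1] choose=4:
        H0 returns 19
        H1 returns [19]
  branch[1] choose=1:
    choose[6, 4] @ H1
      branch[0] choose=6:
        H0 returns 21
        H1 returns [21]
      branch[1] choose=4:
        H0 returns 19
        H1 returns [19]
= [21, 19, 21, 19]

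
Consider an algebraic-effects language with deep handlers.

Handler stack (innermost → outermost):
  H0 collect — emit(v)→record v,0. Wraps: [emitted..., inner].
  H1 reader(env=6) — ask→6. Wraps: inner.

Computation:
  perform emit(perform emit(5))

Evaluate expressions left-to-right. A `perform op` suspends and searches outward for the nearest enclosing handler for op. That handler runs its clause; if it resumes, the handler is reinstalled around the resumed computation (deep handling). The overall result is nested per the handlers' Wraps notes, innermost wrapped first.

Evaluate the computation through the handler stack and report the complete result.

Answer: [5, 0, 0]

Step-by-step:
emit(5) @ H0 ⇒ out+=5
emit(0) @ H0 ⇒ out+=0
H0 returns [5, 0, 0]
H1 returns [5, 0, 0]
= [5, 0, 0]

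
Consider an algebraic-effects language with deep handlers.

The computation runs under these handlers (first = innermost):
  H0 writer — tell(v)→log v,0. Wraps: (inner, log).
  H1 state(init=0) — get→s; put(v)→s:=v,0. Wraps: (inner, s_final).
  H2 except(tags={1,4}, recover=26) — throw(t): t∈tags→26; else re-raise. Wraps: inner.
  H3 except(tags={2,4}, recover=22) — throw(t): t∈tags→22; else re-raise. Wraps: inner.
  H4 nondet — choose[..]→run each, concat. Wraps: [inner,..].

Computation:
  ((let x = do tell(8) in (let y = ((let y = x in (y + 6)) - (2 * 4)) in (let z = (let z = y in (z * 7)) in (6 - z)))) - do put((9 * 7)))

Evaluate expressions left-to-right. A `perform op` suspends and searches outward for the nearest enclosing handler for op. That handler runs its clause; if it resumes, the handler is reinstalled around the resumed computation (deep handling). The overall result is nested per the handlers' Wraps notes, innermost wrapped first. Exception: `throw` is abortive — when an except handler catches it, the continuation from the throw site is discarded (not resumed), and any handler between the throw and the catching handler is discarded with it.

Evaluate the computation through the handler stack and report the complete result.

Evaluation trace:
tell(8) @ H0 ⇒ log+=8
put(63) @ H1 ⇒ s:=63
H0 returns (20, (8))
H1 returns ((20, (8)), 63)
H2 returns ((20, (8)), 63)
H3 returns ((20, (8)), 63)
H4 returns [((20, (8)), 63)]
= [((20, (8)), 63)]

Answer: [((20, (8)), 63)]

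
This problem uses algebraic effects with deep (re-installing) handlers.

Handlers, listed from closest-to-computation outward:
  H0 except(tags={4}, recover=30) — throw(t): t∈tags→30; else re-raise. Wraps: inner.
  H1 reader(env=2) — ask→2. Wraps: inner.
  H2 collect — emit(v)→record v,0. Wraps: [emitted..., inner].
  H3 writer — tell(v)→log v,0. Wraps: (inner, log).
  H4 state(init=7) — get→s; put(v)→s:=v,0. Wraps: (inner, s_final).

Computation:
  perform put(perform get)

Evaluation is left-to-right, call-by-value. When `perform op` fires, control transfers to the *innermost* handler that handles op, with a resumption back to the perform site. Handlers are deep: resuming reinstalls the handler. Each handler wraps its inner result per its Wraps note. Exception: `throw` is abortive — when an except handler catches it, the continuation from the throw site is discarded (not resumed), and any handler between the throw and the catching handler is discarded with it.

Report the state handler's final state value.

Answer: 7

Evaluation trace:
get @ H4 ⇒ 7
put(7) @ H4 ⇒ s:=7
H0 returns 0
H1 returns 0
H2 returns [0]
H3 returns ([0], ())
H4 returns (([0], ()), 7)
= (([0], ()), 7)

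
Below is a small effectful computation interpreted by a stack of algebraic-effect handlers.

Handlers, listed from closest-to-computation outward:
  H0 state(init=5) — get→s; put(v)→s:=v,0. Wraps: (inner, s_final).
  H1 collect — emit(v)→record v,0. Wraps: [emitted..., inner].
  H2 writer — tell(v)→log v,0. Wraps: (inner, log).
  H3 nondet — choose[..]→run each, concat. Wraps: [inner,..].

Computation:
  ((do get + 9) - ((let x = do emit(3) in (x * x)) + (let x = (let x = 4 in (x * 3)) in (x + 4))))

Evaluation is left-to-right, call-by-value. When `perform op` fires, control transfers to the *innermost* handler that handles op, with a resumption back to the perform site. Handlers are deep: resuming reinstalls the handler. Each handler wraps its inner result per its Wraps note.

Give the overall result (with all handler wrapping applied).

Answer: [([3, (-2, 5)], ())]

Evaluation trace:
get @ H0 ⇒ 5
emit(3) @ H1 ⇒ out+=3
H0 returns (-2, 5)
H1 returns [3, (-2, 5)]
H2 returns ([3, (-2, 5)], ())
H3 returns [([3, (-2, 5)], ())]
= [([3, (-2, 5)], ())]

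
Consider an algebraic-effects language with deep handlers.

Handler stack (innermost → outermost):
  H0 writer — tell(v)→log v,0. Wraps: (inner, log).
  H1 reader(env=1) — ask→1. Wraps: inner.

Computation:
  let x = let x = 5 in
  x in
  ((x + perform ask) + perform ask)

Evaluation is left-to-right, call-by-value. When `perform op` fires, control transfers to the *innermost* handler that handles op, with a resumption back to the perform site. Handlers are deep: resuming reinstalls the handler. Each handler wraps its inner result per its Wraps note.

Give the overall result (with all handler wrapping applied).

Evaluation trace:
ask @ H1 ⇒ 1
ask @ H1 ⇒ 1
H0 returns (7, ())
H1 returns (7, ())
= (7, ())

Answer: (7, ())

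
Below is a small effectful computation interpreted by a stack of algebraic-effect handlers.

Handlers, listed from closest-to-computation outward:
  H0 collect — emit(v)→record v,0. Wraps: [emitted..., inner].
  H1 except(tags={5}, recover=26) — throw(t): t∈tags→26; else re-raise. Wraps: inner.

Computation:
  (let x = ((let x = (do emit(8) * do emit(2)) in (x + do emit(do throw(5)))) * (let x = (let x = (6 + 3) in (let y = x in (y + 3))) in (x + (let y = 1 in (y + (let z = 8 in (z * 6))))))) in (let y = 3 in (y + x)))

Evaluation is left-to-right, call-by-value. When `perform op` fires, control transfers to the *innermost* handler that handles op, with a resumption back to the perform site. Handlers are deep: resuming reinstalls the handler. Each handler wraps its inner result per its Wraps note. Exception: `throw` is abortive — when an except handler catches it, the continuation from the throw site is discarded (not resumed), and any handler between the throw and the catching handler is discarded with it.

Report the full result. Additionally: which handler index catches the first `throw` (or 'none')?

Answer: 26 ; first throw caught by: H1

Working:
emit(8) @ H0 ⇒ out+=8
emit(2) @ H0 ⇒ out+=2
throw(5) @ H1 caught ⇒ 26
= 26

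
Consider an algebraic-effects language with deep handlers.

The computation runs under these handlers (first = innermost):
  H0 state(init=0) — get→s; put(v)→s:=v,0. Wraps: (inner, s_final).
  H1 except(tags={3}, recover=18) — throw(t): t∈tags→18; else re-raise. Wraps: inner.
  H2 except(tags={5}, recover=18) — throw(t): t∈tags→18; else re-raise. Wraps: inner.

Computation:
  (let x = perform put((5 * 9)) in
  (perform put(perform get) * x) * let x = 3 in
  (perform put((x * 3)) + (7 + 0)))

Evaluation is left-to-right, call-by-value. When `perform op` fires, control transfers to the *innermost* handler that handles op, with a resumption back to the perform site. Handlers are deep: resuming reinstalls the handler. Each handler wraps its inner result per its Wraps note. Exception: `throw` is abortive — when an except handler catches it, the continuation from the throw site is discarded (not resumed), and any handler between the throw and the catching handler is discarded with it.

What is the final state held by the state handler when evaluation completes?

Answer: 9

Evaluation trace:
put(45) @ H0 ⇒ s:=45
get @ H0 ⇒ 45
put(45) @ H0 ⇒ s:=45
put(9) @ H0 ⇒ s:=9
H0 returns (0, 9)
H1 returns (0, 9)
H2 returns (0, 9)
= (0, 9)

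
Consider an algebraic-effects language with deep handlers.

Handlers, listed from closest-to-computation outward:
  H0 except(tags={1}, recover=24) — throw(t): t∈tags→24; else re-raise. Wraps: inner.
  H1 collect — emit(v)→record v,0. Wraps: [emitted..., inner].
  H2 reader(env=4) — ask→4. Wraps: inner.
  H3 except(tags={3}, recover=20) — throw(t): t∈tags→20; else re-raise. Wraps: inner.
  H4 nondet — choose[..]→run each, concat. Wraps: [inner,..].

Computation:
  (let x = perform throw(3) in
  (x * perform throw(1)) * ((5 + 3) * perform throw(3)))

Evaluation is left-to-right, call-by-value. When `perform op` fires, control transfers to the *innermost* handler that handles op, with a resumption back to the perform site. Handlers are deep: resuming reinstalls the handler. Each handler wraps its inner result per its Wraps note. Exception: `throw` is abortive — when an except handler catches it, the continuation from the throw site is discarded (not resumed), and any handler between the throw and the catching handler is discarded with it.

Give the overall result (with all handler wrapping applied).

Answer: [20]

Evaluation trace:
throw(3) @ H0 re-raised
throw(3) @ H3 caught ⇒ 20
H4 returns [20]
= [20]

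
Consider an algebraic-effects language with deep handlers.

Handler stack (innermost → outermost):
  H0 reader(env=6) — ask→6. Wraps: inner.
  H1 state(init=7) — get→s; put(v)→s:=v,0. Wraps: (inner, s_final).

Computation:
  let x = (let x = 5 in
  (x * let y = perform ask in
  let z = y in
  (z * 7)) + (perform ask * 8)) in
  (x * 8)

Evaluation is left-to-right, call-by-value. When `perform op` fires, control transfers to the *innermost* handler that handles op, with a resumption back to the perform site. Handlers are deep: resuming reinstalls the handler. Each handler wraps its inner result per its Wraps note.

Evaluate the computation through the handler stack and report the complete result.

Answer: (2064, 7)

Step-by-step:
ask @ H0 ⇒ 6
ask @ H0 ⇒ 6
H0 returns 2064
H1 returns (2064, 7)
= (2064, 7)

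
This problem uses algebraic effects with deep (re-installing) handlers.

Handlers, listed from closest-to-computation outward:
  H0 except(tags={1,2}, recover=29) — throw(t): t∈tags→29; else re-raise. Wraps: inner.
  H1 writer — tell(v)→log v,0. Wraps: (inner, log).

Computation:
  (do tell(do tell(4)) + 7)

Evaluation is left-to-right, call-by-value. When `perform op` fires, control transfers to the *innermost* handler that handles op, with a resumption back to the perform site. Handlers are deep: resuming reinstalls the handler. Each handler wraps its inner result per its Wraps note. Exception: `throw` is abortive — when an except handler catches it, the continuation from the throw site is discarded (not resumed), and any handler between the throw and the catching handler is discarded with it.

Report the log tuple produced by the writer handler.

Answer: (4, 0)

Working:
tell(4) @ H1 ⇒ log+=4
tell(0) @ H1 ⇒ log+=0
H0 returns 7
H1 returns (7, (4, 0))
= (7, (4, 0))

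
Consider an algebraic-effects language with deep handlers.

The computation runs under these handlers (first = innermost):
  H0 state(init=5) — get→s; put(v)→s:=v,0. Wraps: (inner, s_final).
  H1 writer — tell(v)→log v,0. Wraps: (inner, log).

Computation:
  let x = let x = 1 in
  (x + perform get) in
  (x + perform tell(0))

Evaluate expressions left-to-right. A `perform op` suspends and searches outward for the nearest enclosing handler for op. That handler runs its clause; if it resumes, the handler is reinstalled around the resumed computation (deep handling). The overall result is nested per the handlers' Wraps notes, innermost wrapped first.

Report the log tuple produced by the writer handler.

Answer: (0)

Working:
get @ H0 ⇒ 5
tell(0) @ H1 ⇒ log+=0
H0 returns (6, 5)
H1 returns ((6, 5), (0))
= ((6, 5), (0))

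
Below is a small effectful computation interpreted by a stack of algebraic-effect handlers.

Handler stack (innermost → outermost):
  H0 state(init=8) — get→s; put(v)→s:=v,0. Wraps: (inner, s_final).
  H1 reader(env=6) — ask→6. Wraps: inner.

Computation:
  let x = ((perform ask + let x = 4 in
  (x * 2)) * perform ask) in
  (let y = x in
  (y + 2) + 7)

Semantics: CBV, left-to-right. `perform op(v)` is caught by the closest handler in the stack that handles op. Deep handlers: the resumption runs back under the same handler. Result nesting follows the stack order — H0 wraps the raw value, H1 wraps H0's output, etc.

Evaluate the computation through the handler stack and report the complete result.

Answer: (93, 8)

Step-by-step:
ask @ H1 ⇒ 6
ask @ H1 ⇒ 6
H0 returns (93, 8)
H1 returns (93, 8)
= (93, 8)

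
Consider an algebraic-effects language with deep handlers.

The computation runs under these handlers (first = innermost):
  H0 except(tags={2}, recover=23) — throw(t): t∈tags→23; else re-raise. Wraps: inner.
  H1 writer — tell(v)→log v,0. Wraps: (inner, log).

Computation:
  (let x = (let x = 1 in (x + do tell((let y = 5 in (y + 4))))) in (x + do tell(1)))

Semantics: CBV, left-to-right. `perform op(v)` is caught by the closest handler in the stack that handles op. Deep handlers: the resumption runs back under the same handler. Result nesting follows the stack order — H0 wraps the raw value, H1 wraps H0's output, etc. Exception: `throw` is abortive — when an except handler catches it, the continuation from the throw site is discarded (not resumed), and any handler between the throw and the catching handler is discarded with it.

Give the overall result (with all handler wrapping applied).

Evaluation trace:
tell(9) @ H1 ⇒ log+=9
tell(1) @ H1 ⇒ log+=1
H0 returns 1
H1 returns (1, (9, 1))
= (1, (9, 1))

Answer: (1, (9, 1))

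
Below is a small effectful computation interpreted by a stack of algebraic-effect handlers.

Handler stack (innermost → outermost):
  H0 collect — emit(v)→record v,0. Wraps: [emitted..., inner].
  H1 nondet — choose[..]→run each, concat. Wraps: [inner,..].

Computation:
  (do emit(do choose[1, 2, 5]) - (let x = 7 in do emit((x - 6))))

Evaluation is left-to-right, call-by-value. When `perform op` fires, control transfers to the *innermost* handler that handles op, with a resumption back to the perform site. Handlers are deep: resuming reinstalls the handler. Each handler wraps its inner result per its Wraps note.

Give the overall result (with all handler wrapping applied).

Answer: [[1, 1, 0], [2, 1, 0], [5, 1, 0]]

Working:
choose[1, 2, 5] @ H1
  branch[0] choose=1:
    emit(1) @ H0 ⇒ out+=1
    emit(1) @ H0 ⇒ out+=1
    H0 returns [1, 1, 0]
    H1 returns [[1, 1, 0]]
  branch[1] choose=2:
    emit(2) @ H0 ⇒ out+=2
    emit(1) @ H0 ⇒ out+=1
    H0 returns [2, 1, 0]
    H1 returns [[2, 1, 0]]
  branch[2] choose=5:
    emit(5) @ H0 ⇒ out+=5
    emit(1) @ H0 ⇒ out+=1
    H0 returns [5, 1, 0]
    H1 returns [[5, 1, 0]]
= [[1, 1, 0], [2, 1, 0], [5, 1, 0]]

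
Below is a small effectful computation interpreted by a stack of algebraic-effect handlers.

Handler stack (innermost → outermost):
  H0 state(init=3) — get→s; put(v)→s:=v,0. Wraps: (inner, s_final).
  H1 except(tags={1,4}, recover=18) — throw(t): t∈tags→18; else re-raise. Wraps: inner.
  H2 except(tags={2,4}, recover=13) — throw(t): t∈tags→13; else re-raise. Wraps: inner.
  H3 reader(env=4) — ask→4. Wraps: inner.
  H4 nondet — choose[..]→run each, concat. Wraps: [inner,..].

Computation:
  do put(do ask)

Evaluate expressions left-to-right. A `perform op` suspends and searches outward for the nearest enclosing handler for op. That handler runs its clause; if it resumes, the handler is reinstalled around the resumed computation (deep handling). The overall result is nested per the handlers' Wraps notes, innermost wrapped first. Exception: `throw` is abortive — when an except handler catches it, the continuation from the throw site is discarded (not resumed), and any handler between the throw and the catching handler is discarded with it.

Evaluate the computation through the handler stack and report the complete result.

Answer: [(0, 4)]

Step-by-step:
ask @ H3 ⇒ 4
put(4) @ H0 ⇒ s:=4
H0 returns (0, 4)
H1 returns (0, 4)
H2 returns (0, 4)
H3 returns (0, 4)
H4 returns [(0, 4)]
= [(0, 4)]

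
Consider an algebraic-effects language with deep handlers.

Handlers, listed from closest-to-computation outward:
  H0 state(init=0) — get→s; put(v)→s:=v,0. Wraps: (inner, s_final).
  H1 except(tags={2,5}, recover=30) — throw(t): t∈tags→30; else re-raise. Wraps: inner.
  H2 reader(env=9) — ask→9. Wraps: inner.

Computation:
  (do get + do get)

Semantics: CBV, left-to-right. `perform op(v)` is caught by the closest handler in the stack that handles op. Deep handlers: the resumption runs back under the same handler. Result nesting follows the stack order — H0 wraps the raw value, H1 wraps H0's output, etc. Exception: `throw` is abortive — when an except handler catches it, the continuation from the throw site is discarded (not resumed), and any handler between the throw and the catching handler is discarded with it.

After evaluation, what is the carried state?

Evaluation trace:
get @ H0 ⇒ 0
get @ H0 ⇒ 0
H0 returns (0, 0)
H1 returns (0, 0)
H2 returns (0, 0)
= (0, 0)

Answer: 0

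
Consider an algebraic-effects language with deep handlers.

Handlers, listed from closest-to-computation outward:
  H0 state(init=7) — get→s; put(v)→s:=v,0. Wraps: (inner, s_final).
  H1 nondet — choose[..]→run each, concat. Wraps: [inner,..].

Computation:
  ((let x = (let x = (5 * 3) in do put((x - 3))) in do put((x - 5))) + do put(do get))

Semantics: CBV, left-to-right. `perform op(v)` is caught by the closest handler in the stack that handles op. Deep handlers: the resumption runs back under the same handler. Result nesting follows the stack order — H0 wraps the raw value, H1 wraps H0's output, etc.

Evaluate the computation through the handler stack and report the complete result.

Answer: [(0, -5)]

Step-by-step:
put(12) @ H0 ⇒ s:=12
put(-5) @ H0 ⇒ s:=-5
get @ H0 ⇒ -5
put(-5) @ H0 ⇒ s:=-5
H0 returns (0, -5)
H1 returns [(0, -5)]
= [(0, -5)]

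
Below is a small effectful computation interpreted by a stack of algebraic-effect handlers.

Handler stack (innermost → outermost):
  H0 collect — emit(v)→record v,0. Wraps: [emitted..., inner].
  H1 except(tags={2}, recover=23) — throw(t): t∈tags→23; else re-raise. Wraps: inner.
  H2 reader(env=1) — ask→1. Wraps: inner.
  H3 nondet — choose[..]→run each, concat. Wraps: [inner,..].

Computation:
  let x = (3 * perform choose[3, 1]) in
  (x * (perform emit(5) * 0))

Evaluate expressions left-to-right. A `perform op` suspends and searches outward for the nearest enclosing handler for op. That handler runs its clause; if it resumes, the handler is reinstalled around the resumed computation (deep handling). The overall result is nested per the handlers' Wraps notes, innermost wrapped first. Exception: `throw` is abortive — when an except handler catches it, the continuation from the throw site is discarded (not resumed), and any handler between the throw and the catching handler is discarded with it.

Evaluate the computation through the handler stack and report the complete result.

Answer: [[5, 0], [5, 0]]

Evaluation trace:
choose[3, 1] @ H3
  branch[0] choose=3:
    emit(5) @ H0 ⇒ out+=5
    H0 returns [5, 0]
    H1 returns [5, 0]
    H2 returns [5, 0]
    H3 returns [[5, 0]]
  branch[1] choose=1:
    emit(5) @ H0 ⇒ out+=5
    H0 returns [5, 0]
    H1 returns [5, 0]
    H2 returns [5, 0]
    H3 returns [[5, 0]]
= [[5, 0], [5, 0]]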